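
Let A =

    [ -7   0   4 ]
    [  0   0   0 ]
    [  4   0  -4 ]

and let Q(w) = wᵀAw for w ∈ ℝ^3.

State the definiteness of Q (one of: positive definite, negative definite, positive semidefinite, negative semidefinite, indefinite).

Row-reducing A symmetrically gives the diagonal entries -7, 0, -12/7.
Counting signs: 2 negative, 1 zero.
Hence Q is negative semidefinite.

negative semidefinite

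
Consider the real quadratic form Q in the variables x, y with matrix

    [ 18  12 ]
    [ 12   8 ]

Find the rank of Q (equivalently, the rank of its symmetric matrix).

1

Congruent diagonalization of A (simultaneous row and column reduction) yields pivots 18, 0.
Counting signs: 1 positive, 1 zero.
The rank is the number of nonzero pivots: 1.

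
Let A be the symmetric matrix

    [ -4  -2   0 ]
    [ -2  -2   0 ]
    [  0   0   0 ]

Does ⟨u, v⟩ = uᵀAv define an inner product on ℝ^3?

no

Row-reducing A symmetrically gives the diagonal entries -4, -1, 0.
That gives 2 negative, 1 zero pivots.
Hence Q is negative semidefinite.
⟨·,·⟩ is an inner product exactly when A is positive definite.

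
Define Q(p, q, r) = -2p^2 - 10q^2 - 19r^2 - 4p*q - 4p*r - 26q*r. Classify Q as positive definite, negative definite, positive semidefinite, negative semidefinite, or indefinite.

negative definite

The symmetric matrix of Q is A = [[-2, -2, -2], [-2, -10, -13], [-2, -13, -19]].
Leading principal minors: Δ_1 = -2, Δ_2 = 16, Δ_3 = -30.
The signs alternate starting with Δ_1 < 0, so by Sylvester's criterion Q is negative definite.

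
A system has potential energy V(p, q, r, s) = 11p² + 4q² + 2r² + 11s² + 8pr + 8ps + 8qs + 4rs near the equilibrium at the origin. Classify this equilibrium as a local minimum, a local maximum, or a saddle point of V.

The Hessian at the origin is H = [[22, 0, 8, 8], [0, 8, 0, 8], [8, 0, 4, 4], [8, 8, 4, 22]].
Applying the same elementary operations to the rows and columns of H produces a congruent diagonal matrix with entries 22, 8, 12/11, 10.
That gives 4 positive pivots.
H is positive definite, so the origin is a strict local minimum.

local minimum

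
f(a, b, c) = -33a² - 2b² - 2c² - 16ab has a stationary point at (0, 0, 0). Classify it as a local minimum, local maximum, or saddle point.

The Hessian at the origin is H = [[-66, -16, 0], [-16, -4, 0], [0, 0, -4]].
Applying the same elementary operations to the rows and columns of H produces a congruent diagonal matrix with entries -66, -4/33, -4.
That gives 3 negative pivots.
H is negative definite, so the origin is a strict local maximum.

local maximum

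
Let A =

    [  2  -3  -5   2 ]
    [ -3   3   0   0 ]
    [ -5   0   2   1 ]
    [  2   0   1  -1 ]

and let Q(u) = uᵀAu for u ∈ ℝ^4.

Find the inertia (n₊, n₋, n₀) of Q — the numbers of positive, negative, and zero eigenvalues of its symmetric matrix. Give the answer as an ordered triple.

Symmetric row and column elimination reduces A to a congruent diagonal form with pivots 2, -3/2, 27, 0.
That gives 2 positive, 1 negative, 1 zero pivots.

(2, 1, 1)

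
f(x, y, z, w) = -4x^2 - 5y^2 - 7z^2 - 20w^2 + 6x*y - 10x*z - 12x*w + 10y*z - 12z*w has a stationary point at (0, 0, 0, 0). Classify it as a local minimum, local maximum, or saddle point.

The Hessian at the origin is H = [[-8, 6, -10, -12], [6, -10, 10, 0], [-10, 10, -14, -12], [-12, 0, -12, -40]].
Congruent diagonalization of H (simultaneous row and column reduction) yields pivots -8, -11/2, -4/11, -4.
So there are 4 negative pivots.
H is negative definite, so the origin is a strict local maximum.

local maximum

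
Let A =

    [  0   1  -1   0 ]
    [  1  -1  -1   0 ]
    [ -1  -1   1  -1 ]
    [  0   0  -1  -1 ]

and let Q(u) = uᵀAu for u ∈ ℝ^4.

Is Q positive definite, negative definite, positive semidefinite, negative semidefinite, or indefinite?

A is congruent to a diagonal matrix with 1 positive, 3 negative and 0 zero entries, so Q is indefinite.

indefinite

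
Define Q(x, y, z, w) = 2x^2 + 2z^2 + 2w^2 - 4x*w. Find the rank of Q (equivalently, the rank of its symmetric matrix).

The symmetric matrix is A = [[2, 0, 0, -2], [0, 0, 0, 0], [0, 0, 2, 0], [-2, 0, 0, 2]].
Row-reducing A symmetrically gives the diagonal entries 2, 0, 2, 0.
Counting signs: 2 positive, 2 zero.
The rank is the number of nonzero pivots: 2.

2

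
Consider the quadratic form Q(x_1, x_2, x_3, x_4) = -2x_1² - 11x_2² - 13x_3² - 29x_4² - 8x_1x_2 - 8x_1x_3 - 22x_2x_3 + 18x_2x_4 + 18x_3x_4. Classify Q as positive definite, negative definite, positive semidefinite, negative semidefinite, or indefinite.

negative definite

The symmetric matrix is A = [[-2, -4, -4, 0], [-4, -11, -11, 9], [-4, -11, -13, 9], [0, 9, 9, -29]].
Congruent diagonalization of A (simultaneous row and column reduction) yields pivots -2, -3, -2, -2.
That gives 4 negative pivots.
Hence Q is negative definite.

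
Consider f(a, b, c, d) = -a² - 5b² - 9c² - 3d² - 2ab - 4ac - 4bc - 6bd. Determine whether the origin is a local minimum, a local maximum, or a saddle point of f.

local maximum

The Hessian at the origin is H = [[-2, -2, -4, 0], [-2, -10, -4, -6], [-4, -4, -18, 0], [0, -6, 0, -6]].
Congruent diagonalization of H (simultaneous row and column reduction) yields pivots -2, -8, -10, -3/2.
Counting signs: 4 negative.
H is negative definite, so the origin is a strict local maximum.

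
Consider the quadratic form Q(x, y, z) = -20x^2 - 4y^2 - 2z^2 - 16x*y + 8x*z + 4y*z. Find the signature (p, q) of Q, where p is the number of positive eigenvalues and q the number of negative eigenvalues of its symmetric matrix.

(0, 3)

The symmetric matrix is A = [[-20, -8, 4], [-8, -4, 2], [4, 2, -2]].
Congruent diagonalization of A (simultaneous row and column reduction) yields pivots -20, -4/5, -1.
So there are 3 negative pivots.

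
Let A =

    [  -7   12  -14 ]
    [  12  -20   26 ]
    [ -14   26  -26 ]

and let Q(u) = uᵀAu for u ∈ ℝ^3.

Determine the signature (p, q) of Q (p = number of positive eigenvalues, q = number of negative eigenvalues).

(1, 2)

Applying the same elementary operations to the rows and columns of A produces a congruent diagonal matrix with entries -7, 4/7, -5.
That gives 1 positive, 2 negative pivots.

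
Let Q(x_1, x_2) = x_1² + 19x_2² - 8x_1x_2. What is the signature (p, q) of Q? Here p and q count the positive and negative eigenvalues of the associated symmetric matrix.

The symmetric matrix is A = [[1, -4], [-4, 19]].
Row-reducing A symmetrically gives the diagonal entries 1, 3.
Counting signs: 2 positive.

(2, 0)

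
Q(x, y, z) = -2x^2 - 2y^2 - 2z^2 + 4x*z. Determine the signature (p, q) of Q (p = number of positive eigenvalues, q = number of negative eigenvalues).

(0, 2)

The associated matrix is A = [[-2, 0, 2], [0, -2, 0], [2, 0, -2]].
Congruent diagonalization of A (simultaneous row and column reduction) yields pivots -2, -2, 0.
So there are 2 negative, 1 zero pivots.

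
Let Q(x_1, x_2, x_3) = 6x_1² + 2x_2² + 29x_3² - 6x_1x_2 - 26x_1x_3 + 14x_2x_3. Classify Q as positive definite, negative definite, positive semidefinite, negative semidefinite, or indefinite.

Write A = [[6, -3, -13], [-3, 2, 7], [-13, 7, 29]].
Symmetric row and column elimination reduces A to a congruent diagonal form with pivots 6, 1/2, 1/3.
So there are 3 positive pivots.
Hence Q is positive definite.

positive definite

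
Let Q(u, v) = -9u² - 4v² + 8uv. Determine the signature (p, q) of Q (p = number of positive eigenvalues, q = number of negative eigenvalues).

The associated matrix is A = [[-9, 4], [4, -4]].
An LDLᵀ factorisation of A has diagonal entries -9, -20/9.
Counting signs: 2 negative.

(0, 2)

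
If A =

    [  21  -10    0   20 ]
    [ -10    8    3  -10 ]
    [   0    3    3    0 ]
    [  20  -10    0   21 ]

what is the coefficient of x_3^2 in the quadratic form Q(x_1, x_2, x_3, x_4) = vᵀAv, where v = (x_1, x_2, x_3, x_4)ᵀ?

3

The coefficient of x_3^2 is the diagonal entry A[3,3] = 3.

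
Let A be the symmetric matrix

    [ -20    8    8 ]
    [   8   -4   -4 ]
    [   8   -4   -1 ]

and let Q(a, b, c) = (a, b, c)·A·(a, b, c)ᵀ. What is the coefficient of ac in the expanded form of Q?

16

The coefficient of ac is A[1,3] + A[3,1] = 2·8 = 16.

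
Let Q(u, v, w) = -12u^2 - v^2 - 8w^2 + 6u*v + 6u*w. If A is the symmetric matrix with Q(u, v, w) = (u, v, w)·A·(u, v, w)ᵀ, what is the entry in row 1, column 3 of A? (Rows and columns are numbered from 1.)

The coefficient of u·w in Q is 6. For a symmetric A this equals A[1,3] + A[3,1] = 2·A[1,3].
So A[1,3] = 6/2 = 3.

3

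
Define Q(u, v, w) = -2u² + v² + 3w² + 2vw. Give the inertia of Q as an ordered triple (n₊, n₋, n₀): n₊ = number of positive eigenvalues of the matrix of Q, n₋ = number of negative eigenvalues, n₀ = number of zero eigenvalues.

The symmetric matrix is A = [[-2, 0, 0], [0, 1, 1], [0, 1, 3]].
Symmetric row and column elimination reduces A to a congruent diagonal form with pivots -2, 1, 2.
So there are 2 positive, 1 negative pivots.

(2, 1, 0)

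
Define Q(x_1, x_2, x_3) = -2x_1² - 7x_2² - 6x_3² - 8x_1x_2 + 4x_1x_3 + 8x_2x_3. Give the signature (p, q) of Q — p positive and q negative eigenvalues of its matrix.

(1, 2)

The symmetric matrix is A = [[-2, -4, 2], [-4, -7, 4], [2, 4, -6]].
Symmetric row and column elimination reduces A to a congruent diagonal form with pivots -2, 1, -4.
That gives 1 positive, 2 negative pivots.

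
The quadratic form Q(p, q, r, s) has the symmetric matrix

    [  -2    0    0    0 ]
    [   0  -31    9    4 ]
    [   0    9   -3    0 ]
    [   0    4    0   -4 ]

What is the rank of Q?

Congruent diagonalization of A (simultaneous row and column reduction) yields pivots -2, -31, -12/31, 0.
That gives 3 negative, 1 zero pivots.
The rank is the number of nonzero pivots: 3.

3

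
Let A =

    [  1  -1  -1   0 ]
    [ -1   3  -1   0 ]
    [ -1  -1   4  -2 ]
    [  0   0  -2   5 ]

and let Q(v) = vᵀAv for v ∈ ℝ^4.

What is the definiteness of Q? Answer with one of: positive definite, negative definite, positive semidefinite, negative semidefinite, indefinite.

positive definite

Leading principal minors: Δ_1 = 1, Δ_2 = 2, Δ_3 = 2, Δ_4 = 2.
All leading principal minors are positive, so by Sylvester's criterion Q is positive definite.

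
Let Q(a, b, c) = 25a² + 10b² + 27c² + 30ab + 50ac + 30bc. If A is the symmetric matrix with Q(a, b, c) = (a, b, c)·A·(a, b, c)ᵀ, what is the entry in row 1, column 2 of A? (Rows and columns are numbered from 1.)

The coefficient of a·b in Q is 30. For a symmetric A this equals A[1,2] + A[2,1] = 2·A[1,2].
So A[1,2] = 30/2 = 15.

15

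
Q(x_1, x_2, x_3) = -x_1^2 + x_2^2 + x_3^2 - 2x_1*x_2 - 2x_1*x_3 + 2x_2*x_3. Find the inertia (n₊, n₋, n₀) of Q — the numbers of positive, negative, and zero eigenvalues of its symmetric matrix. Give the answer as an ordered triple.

(1, 1, 1)

The symmetric matrix is A = [[-1, -1, -1], [-1, 1, 1], [-1, 1, 1]].
Applying the same elementary operations to the rows and columns of A produces a congruent diagonal matrix with entries -1, 2, 0.
So there are 1 positive, 1 negative, 1 zero pivots.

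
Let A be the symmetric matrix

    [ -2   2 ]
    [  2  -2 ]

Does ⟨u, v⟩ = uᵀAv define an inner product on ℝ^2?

no

For the 2×2 matrix [[-2, 2], [2, -2]]: det = -2·-2 − (2)² = 0, trace = -4.
det = 0 so one eigenvalue is zero; the form is semidefinite with the sign of the trace.
⟨·,·⟩ is an inner product exactly when A is positive definite.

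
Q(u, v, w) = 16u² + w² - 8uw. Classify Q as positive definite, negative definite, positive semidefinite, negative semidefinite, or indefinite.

positive semidefinite

The symmetric matrix is A = [[16, 0, -4], [0, 0, 0], [-4, 0, 1]].
Congruent diagonalization of A (simultaneous row and column reduction) yields pivots 16, 0, 0.
So there are 1 positive, 2 zero pivots.
Hence Q is positive semidefinite.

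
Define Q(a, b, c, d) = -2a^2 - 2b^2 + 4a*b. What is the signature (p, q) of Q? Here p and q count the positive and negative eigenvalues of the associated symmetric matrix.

The symmetric matrix is A = [[-2, 2, 0, 0], [2, -2, 0, 0], [0, 0, 0, 0], [0, 0, 0, 0]].
Symmetric row and column elimination reduces A to a congruent diagonal form with pivots -2, 0, 0, 0.
That gives 1 negative, 3 zero pivots.

(0, 1)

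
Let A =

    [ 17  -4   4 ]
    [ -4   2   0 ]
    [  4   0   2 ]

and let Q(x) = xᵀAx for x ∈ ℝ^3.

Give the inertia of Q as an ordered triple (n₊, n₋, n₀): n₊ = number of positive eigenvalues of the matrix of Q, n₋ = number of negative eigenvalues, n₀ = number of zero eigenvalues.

An LDLᵀ factorisation of A has diagonal entries 17, 18/17, 2/9.
Counting signs: 3 positive.

(3, 0, 0)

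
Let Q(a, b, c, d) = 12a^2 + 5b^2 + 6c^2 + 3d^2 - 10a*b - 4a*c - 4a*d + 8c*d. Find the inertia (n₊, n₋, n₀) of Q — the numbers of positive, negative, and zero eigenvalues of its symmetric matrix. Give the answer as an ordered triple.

(4, 0, 0)

The symmetric matrix is A = [[12, -5, -2, -2], [-5, 5, 0, 0], [-2, 0, 6, 4], [-2, 0, 4, 3]].
Applying the same elementary operations to the rows and columns of A produces a congruent diagonal matrix with entries 12, 35/12, 38/7, 5/19.
That gives 4 positive pivots.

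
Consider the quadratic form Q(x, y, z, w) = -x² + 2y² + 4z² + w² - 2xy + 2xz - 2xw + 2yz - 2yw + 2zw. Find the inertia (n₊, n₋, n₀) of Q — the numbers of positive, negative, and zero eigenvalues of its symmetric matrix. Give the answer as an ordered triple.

(3, 1, 0)

The associated matrix is A = [[-1, -1, 1, -1], [-1, 2, 1, -1], [1, 1, 4, 1], [-1, -1, 1, 1]].
Congruent diagonalization of A (simultaneous row and column reduction) yields pivots -1, 3, 5, 2.
So there are 3 positive, 1 negative pivots.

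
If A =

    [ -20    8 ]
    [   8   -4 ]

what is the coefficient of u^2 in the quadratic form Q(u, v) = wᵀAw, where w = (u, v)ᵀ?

The coefficient of u^2 is the diagonal entry A[1,1] = -20.

-20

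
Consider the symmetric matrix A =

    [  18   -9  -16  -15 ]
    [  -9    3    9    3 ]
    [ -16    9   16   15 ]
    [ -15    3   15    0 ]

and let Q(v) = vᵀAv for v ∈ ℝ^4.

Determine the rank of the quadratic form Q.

4

Row-reducing A symmetrically gives the diagonal entries 18, -3/2, 22/9, 3/11.
Counting signs: 3 positive, 1 negative.
The rank is the number of nonzero pivots: 4.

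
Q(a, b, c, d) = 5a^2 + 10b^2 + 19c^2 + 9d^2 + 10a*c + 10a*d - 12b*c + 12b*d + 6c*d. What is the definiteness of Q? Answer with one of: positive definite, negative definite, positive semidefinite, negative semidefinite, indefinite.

Write A = [[5, 0, 5, 5], [0, 10, -6, 6], [5, -6, 19, 3], [5, 6, 3, 9]].
Row-reducing A symmetrically gives the diagonal entries 5, 10, 52/5, 2/13.
That gives 4 positive pivots.
Hence Q is positive definite.

positive definite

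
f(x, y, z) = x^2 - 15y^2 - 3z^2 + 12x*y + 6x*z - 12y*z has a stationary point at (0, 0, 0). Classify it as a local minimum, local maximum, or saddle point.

The Hessian at the origin is H = [[2, 12, 6], [12, -30, -12], [6, -12, -6]].
Applying the same elementary operations to the rows and columns of H produces a congruent diagonal matrix with entries 2, -102, -24/17.
That gives 1 positive, 2 negative pivots.
H is indefinite, so the origin is a saddle point.

saddle point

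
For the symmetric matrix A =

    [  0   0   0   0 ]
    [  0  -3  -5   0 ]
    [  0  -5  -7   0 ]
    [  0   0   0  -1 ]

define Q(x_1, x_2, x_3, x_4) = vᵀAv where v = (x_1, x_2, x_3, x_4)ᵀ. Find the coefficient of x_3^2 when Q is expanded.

-7

The coefficient of x_3^2 is the diagonal entry A[3,3] = -7.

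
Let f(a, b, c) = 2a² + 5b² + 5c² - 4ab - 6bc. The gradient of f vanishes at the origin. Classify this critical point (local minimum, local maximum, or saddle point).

The Hessian at the origin is H = [[4, -4, 0], [-4, 10, -6], [0, -6, 10]].
An LDLᵀ factorisation of H has diagonal entries 4, 6, 4.
That gives 3 positive pivots.
H is positive definite, so the origin is a strict local minimum.

local minimum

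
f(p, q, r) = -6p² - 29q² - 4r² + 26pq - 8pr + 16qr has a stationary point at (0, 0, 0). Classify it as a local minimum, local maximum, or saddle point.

local maximum

The Hessian at the origin is H = [[-12, 26, -8], [26, -58, 16], [-8, 16, -8]].
Symmetric row and column elimination reduces H to a congruent diagonal form with pivots -12, -5/3, -8/5.
That gives 3 negative pivots.
H is negative definite, so the origin is a strict local maximum.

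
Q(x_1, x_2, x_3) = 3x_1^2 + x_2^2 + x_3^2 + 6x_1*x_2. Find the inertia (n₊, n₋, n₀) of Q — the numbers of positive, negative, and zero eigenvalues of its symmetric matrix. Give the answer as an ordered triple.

(2, 1, 0)

The associated matrix is A = [[3, 3, 0], [3, 1, 0], [0, 0, 1]].
Symmetric row and column elimination reduces A to a congruent diagonal form with pivots 3, -2, 1.
Counting signs: 2 positive, 1 negative.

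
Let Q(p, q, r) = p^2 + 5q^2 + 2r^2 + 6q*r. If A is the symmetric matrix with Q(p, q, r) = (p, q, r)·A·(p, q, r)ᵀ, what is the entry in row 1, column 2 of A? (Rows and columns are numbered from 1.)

The coefficient of p·q in Q is 0. For a symmetric A this equals A[1,2] + A[2,1] = 2·A[1,2].
So A[1,2] = 0/2 = 0.

0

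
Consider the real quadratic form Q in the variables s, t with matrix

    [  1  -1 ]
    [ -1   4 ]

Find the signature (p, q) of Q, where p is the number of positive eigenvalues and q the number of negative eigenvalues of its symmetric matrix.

(2, 0)

Symmetric row and column elimination reduces A to a congruent diagonal form with pivots 1, 3.
Counting signs: 2 positive.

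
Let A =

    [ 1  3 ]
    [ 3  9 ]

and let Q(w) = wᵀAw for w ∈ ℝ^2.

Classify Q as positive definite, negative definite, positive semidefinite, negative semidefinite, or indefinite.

Symmetric row and column elimination reduces A to a congruent diagonal form with pivots 1, 0.
Counting signs: 1 positive, 1 zero.
Hence Q is positive semidefinite.

positive semidefinite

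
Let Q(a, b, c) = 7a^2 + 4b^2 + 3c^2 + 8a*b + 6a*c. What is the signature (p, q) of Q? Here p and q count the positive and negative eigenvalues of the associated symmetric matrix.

The symmetric matrix is A = [[7, 4, 3], [4, 4, 0], [3, 0, 3]].
Symmetric row and column elimination reduces A to a congruent diagonal form with pivots 7, 12/7, 0.
Counting signs: 2 positive, 1 zero.

(2, 0)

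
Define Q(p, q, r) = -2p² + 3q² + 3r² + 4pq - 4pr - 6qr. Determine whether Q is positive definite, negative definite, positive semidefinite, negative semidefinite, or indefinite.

indefinite

The associated matrix is A = [[-2, 2, -2], [2, 3, -3], [-2, -3, 3]].
Applying the same elementary operations to the rows and columns of A produces a congruent diagonal matrix with entries -2, 5, 0.
So there are 1 positive, 1 negative, 1 zero pivots.
Hence Q is indefinite.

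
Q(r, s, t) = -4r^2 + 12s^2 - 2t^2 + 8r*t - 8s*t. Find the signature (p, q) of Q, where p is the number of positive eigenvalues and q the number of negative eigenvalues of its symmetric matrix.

The symmetric matrix is A = [[-4, 0, 4], [0, 12, -4], [4, -4, -2]].
Applying the same elementary operations to the rows and columns of A produces a congruent diagonal matrix with entries -4, 12, 2/3.
That gives 2 positive, 1 negative pivots.

(2, 1)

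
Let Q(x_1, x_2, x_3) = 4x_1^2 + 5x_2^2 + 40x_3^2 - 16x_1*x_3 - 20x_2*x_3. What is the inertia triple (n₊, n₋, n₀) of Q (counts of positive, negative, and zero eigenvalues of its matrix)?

(3, 0, 0)

The associated matrix is A = [[4, 0, -8], [0, 5, -10], [-8, -10, 40]].
Congruent diagonalization of A (simultaneous row and column reduction) yields pivots 4, 5, 4.
That gives 3 positive pivots.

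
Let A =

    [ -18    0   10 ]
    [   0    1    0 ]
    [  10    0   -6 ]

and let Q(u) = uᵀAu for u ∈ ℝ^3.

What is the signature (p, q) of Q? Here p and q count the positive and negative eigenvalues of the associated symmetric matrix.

(1, 2)

Symmetric row and column elimination reduces A to a congruent diagonal form with pivots -18, 1, -4/9.
That gives 1 positive, 2 negative pivots.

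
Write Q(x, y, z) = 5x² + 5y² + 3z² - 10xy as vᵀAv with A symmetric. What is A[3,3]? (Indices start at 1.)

The coefficient of z² in Q is 3, and that is exactly A[3,3].

3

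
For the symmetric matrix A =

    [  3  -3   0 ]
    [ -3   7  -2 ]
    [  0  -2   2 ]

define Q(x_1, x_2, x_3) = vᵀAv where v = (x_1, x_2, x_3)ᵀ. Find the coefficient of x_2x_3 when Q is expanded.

-4

The coefficient of x_2x_3 is A[2,3] + A[3,2] = 2·(-2) = -4.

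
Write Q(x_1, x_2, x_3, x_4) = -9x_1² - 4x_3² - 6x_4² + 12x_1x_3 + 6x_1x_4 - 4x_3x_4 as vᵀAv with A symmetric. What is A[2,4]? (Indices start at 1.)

0

The coefficient of x_2·x_4 in Q is 0. For a symmetric A this equals A[2,4] + A[4,2] = 2·A[2,4].
So A[2,4] = 0/2 = 0.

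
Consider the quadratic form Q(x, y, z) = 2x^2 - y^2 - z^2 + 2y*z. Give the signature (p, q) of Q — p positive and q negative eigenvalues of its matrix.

The associated matrix is A = [[2, 0, 0], [0, -1, 1], [0, 1, -1]].
Symmetric row and column elimination reduces A to a congruent diagonal form with pivots 2, -1, 0.
So there are 1 positive, 1 negative, 1 zero pivots.

(1, 1)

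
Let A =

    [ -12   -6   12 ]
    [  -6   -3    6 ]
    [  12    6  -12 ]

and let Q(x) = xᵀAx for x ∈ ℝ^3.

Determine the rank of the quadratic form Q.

Congruent diagonalization of A (simultaneous row and column reduction) yields pivots -12, 0, 0.
So there are 1 negative, 2 zero pivots.
The rank is the number of nonzero pivots: 1.

1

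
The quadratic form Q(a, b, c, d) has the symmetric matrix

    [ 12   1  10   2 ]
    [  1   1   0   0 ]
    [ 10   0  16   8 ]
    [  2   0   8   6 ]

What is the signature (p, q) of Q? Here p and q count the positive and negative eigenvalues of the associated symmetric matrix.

(4, 0)

Congruent diagonalization of A (simultaneous row and column reduction) yields pivots 12, 11/12, 76/11, 2/19.
Counting signs: 4 positive.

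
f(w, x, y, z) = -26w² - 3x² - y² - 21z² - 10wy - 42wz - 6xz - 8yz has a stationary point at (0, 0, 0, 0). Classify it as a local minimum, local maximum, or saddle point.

local maximum

The Hessian at the origin is H = [[-52, 0, -10, -42], [0, -6, 0, -6], [-10, 0, -2, -8], [-42, -6, -8, -42]].
Symmetric row and column elimination reduces H to a congruent diagonal form with pivots -52, -6, -1/13, -2.
So there are 4 negative pivots.
H is negative definite, so the origin is a strict local maximum.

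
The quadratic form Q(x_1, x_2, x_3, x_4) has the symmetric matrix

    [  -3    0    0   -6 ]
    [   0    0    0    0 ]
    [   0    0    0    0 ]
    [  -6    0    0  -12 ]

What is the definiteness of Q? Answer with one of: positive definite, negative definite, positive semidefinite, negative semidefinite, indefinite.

negative semidefinite

Applying the same elementary operations to the rows and columns of A produces a congruent diagonal matrix with entries -3, 0, 0, 0.
Counting signs: 1 negative, 3 zero.
Hence Q is negative semidefinite.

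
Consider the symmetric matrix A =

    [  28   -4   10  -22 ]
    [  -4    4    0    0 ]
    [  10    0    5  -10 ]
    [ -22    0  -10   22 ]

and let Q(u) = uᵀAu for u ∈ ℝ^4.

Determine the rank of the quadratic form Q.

Row-reducing A symmetrically gives the diagonal entries 28, 24/7, 5/6, 1.
Counting signs: 4 positive.
The rank is the number of nonzero pivots: 4.

4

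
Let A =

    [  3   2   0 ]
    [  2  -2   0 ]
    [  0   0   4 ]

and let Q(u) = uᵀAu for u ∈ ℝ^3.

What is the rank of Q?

3

Congruent diagonalization of A (simultaneous row and column reduction) yields pivots 3, -10/3, 4.
So there are 2 positive, 1 negative pivots.
The rank is the number of nonzero pivots: 3.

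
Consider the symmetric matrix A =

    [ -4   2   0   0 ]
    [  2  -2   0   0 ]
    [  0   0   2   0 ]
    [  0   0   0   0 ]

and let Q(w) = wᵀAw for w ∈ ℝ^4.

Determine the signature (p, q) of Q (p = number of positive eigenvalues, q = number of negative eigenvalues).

(1, 2)

Symmetric row and column elimination reduces A to a congruent diagonal form with pivots -4, -1, 2, 0.
So there are 1 positive, 2 negative, 1 zero pivots.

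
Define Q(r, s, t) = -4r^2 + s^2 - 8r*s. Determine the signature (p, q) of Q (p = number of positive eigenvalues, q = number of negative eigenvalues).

Write A = [[-4, -4, 0], [-4, 1, 0], [0, 0, 0]].
Symmetric row and column elimination reduces A to a congruent diagonal form with pivots -4, 5, 0.
So there are 1 positive, 1 negative, 1 zero pivots.

(1, 1)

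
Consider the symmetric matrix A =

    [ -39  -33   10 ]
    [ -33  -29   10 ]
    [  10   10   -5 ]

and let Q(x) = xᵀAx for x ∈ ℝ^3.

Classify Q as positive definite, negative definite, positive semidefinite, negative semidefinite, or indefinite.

Leading principal minors: Δ_1 = -39, Δ_2 = 42, Δ_3 = -10.
The signs alternate starting with Δ_1 < 0, so by Sylvester's criterion Q is negative definite.

negative definite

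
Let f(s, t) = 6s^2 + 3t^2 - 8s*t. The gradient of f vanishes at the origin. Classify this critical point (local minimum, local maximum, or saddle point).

The Hessian at the origin is H = [[12, -8], [-8, 6]].
det H = 12·6 − (-8)² = 8 > 0 and H[1,1] = 12 > 0, so H is positive definite.
Therefore the origin is a local minimum.

local minimum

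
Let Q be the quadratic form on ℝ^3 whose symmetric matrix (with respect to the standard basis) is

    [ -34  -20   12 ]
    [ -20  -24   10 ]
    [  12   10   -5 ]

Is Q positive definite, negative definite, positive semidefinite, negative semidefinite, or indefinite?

Leading principal minors: Δ_1 = -34, Δ_2 = 416, Δ_3 = -24.
The signs alternate starting with Δ_1 < 0, so by Sylvester's criterion Q is negative definite.

negative definite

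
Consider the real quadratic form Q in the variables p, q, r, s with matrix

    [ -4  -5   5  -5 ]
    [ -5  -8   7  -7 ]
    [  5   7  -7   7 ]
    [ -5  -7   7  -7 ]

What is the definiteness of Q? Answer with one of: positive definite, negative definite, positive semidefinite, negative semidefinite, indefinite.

negative semidefinite

Row-reducing A symmetrically gives the diagonal entries -4, -7/4, -3/7, 0.
So there are 3 negative, 1 zero pivots.
Hence Q is negative semidefinite.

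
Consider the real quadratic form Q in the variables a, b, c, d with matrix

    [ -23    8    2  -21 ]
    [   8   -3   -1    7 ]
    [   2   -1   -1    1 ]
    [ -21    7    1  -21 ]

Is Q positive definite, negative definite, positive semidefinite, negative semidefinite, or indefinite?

negative definite

Leading principal minors: Δ_1 = -23, Δ_2 = 5, Δ_3 = -2, Δ_4 = 2.
The signs alternate starting with Δ_1 < 0, so by Sylvester's criterion Q is negative definite.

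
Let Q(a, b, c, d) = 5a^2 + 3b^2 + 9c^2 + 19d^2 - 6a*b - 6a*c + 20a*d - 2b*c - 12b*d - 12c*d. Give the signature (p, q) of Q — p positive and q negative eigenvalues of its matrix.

(3, 1)

The symmetric matrix is A = [[5, -3, -3, 10], [-3, 3, -1, -6], [-3, -1, 9, -6], [10, -6, -6, 19]].
Symmetric row and column elimination reduces A to a congruent diagonal form with pivots 5, 6/5, 2/3, -1.
So there are 3 positive, 1 negative pivots.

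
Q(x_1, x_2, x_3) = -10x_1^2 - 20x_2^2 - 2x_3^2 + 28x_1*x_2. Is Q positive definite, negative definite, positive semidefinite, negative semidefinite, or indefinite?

The symmetric matrix of Q is A = [[-10, 14, 0], [14, -20, 0], [0, 0, -2]].
Leading principal minors: Δ_1 = -10, Δ_2 = 4, Δ_3 = -8.
The signs alternate starting with Δ_1 < 0, so by Sylvester's criterion Q is negative definite.

negative definite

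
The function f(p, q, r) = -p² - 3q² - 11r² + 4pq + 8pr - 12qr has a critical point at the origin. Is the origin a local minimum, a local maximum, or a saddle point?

saddle point

The Hessian at the origin is H = [[-2, 4, 8], [4, -6, -12], [8, -12, -22]].
Row-reducing H symmetrically gives the diagonal entries -2, 2, 2.
Counting signs: 2 positive, 1 negative.
H is indefinite, so the origin is a saddle point.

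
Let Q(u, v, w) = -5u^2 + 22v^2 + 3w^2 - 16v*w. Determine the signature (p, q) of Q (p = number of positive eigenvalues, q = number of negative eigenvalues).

(2, 1)

The symmetric matrix is A = [[-5, 0, 0], [0, 22, -8], [0, -8, 3]].
Congruent diagonalization of A (simultaneous row and column reduction) yields pivots -5, 22, 1/11.
That gives 2 positive, 1 negative pivots.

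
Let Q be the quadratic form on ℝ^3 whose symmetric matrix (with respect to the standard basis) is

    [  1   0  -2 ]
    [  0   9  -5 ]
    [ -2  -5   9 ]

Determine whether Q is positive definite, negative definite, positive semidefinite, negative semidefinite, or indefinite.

Symmetric row and column elimination reduces A to a congruent diagonal form with pivots 1, 9, 20/9.
So there are 3 positive pivots.
Hence Q is positive definite.

positive definite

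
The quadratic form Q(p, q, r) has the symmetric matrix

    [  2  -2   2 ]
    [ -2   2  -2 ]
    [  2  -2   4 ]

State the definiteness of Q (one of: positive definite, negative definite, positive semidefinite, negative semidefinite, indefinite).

Symmetric row and column elimination reduces A to a congruent diagonal form with pivots 2, 0, 2.
Counting signs: 2 positive, 1 zero.
Hence Q is positive semidefinite.

positive semidefinite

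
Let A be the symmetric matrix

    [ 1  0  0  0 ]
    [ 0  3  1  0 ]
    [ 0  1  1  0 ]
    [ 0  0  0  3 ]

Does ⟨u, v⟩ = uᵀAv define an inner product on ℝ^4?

Row-reducing A symmetrically gives the diagonal entries 1, 3, 2/3, 3.
Counting signs: 4 positive.
Hence Q is positive definite.
⟨·,·⟩ is an inner product exactly when A is positive definite.

yes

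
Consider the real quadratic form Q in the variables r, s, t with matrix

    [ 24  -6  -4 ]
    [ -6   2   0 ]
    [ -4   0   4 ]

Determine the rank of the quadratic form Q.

Applying the same elementary operations to the rows and columns of A produces a congruent diagonal matrix with entries 24, 1/2, 4/3.
So there are 3 positive pivots.
The rank is the number of nonzero pivots: 3.

3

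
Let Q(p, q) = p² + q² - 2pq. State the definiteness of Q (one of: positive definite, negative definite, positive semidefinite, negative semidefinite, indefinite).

The associated matrix is A = [[1, -1], [-1, 1]].
Row-reducing A symmetrically gives the diagonal entries 1, 0.
That gives 1 positive, 1 zero pivots.
Hence Q is positive semidefinite.

positive semidefinite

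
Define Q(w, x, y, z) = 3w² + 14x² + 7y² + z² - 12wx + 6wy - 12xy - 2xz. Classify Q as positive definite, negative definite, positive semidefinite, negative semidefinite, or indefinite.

positive definite

Write A = [[3, -6, 3, 0], [-6, 14, -6, -1], [3, -6, 7, 0], [0, -1, 0, 1]].
Congruent diagonalization of A (simultaneous row and column reduction) yields pivots 3, 2, 4, 1/2.
Counting signs: 4 positive.
Hence Q is positive definite.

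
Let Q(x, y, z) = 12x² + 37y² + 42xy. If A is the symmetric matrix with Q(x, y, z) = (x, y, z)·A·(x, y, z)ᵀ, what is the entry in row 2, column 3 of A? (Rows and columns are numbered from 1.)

0

The coefficient of y·z in Q is 0. For a symmetric A this equals A[2,3] + A[3,2] = 2·A[2,3].
So A[2,3] = 0/2 = 0.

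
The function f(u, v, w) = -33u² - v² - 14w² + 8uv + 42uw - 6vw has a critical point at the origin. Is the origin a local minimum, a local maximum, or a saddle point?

The Hessian at the origin is H = [[-66, 8, 42], [8, -2, -6], [42, -6, -28]].
Congruent diagonalization of H (simultaneous row and column reduction) yields pivots -66, -34/33, -8/17.
So there are 3 negative pivots.
H is negative definite, so the origin is a strict local maximum.

local maximum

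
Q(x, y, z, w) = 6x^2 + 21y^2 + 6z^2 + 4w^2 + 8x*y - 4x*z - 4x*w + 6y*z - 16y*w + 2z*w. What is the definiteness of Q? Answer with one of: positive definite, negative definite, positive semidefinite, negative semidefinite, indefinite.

positive definite

The symmetric matrix is A = [[6, 4, -2, -2], [4, 21, 3, -8], [-2, 3, 6, 1], [-2, -8, 1, 4]].
An LDLᵀ factorisation of A has diagonal entries 6, 55/3, 237/55, 5/79.
That gives 4 positive pivots.
Hence Q is positive definite.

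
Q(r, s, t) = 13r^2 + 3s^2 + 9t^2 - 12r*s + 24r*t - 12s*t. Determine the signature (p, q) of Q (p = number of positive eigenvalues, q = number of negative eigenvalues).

(2, 1)

The symmetric matrix is A = [[13, -6, 12], [-6, 3, -6], [12, -6, 9]].
Congruent diagonalization of A (simultaneous row and column reduction) yields pivots 13, 3/13, -3.
That gives 2 positive, 1 negative pivots.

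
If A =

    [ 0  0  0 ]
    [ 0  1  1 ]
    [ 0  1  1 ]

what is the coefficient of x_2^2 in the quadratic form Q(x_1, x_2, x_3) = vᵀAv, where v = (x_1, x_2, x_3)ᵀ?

The coefficient of x_2^2 is the diagonal entry A[2,2] = 1.

1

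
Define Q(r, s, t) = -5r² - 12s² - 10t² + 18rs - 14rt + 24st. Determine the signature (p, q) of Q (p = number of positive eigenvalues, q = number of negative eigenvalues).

The symmetric matrix is A = [[-5, 9, -7], [9, -12, 12], [-7, 12, -10]].
Row-reducing A symmetrically gives the diagonal entries -5, 21/5, -2/7.
That gives 1 positive, 2 negative pivots.

(1, 2)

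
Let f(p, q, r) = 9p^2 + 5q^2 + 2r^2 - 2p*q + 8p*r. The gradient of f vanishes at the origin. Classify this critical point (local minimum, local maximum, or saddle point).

local minimum

The Hessian at the origin is H = [[18, -2, 8], [-2, 10, 0], [8, 0, 4]].
An LDLᵀ factorisation of H has diagonal entries 18, 88/9, 4/11.
So there are 3 positive pivots.
H is positive definite, so the origin is a strict local minimum.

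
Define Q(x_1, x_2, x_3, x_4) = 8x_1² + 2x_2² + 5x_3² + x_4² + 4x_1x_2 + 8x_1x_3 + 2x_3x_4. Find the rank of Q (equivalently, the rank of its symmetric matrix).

4

Write A = [[8, 2, 4, 0], [2, 2, 0, 0], [4, 0, 5, 1], [0, 0, 1, 1]].
Applying the same elementary operations to the rows and columns of A produces a congruent diagonal matrix with entries 8, 3/2, 7/3, 4/7.
So there are 4 positive pivots.
The rank is the number of nonzero pivots: 4.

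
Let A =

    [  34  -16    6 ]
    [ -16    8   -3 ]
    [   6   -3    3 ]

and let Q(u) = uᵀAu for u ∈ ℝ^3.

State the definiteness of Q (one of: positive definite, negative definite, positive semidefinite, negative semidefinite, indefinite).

Leading principal minors: Δ_1 = 34, Δ_2 = 16, Δ_3 = 30.
All leading principal minors are positive, so by Sylvester's criterion Q is positive definite.

positive definite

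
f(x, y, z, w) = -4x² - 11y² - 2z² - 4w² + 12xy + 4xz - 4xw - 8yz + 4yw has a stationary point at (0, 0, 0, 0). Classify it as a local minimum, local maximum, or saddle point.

The Hessian at the origin is H = [[-8, 12, 4, -4], [12, -22, -8, 4], [4, -8, -4, 0], [-4, 4, 0, -8]].
Applying the same elementary operations to the rows and columns of H produces a congruent diagonal matrix with entries -8, -4, -1, -4.
That gives 4 negative pivots.
H is negative definite, so the origin is a strict local maximum.

local maximum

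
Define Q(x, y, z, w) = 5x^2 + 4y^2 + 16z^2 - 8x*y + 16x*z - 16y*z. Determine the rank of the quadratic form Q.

2

The associated matrix is A = [[5, -4, 8, 0], [-4, 4, -8, 0], [8, -8, 16, 0], [0, 0, 0, 0]].
Applying the same elementary operations to the rows and columns of A produces a congruent diagonal matrix with entries 5, 4/5, 0, 0.
That gives 2 positive, 2 zero pivots.
The rank is the number of nonzero pivots: 2.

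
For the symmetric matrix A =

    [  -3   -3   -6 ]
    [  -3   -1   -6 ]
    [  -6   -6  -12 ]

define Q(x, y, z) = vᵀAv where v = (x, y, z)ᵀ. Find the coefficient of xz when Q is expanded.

The coefficient of xz is A[1,3] + A[3,1] = 2·(-6) = -12.

-12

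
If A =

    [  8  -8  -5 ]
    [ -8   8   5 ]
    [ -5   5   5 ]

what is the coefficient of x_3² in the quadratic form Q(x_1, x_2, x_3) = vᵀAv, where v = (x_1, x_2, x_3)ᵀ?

5

The coefficient of x_3² is the diagonal entry A[3,3] = 5.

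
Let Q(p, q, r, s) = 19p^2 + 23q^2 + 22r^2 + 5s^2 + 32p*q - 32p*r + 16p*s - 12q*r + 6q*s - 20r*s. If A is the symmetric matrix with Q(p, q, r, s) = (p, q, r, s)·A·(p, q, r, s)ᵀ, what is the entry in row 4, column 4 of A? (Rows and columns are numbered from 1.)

5

The coefficient of s^2 in Q is 5, and that is exactly A[4,4].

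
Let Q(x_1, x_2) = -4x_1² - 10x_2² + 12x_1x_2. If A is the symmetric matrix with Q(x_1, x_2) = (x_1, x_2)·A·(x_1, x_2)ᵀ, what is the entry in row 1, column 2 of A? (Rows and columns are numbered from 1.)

6

The coefficient of x_1·x_2 in Q is 12. For a symmetric A this equals A[1,2] + A[2,1] = 2·A[1,2].
So A[1,2] = 12/2 = 6.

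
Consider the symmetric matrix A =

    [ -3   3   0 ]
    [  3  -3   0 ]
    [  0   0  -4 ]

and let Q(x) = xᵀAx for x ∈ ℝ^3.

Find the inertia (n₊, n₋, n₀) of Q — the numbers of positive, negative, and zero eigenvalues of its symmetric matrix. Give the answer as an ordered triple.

Applying the same elementary operations to the rows and columns of A produces a congruent diagonal matrix with entries -3, 0, -4.
That gives 2 negative, 1 zero pivots.

(0, 2, 1)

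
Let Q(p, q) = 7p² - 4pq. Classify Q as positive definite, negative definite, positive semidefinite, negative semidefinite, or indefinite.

The symmetric matrix is A = [[7, -2], [-2, 0]].
An LDLᵀ factorisation of A has diagonal entries 7, -4/7.
So there are 1 positive, 1 negative pivots.
Hence Q is indefinite.

indefinite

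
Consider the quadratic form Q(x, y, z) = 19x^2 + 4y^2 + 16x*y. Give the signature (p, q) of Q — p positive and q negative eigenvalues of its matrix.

(2, 0)

The associated matrix is A = [[19, 8, 0], [8, 4, 0], [0, 0, 0]].
Row-reducing A symmetrically gives the diagonal entries 19, 12/19, 0.
So there are 2 positive, 1 zero pivots.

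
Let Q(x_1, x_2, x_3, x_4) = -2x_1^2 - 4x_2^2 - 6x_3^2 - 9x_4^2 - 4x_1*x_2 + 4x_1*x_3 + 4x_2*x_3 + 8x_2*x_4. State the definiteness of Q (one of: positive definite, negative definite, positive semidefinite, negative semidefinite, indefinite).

Write A = [[-2, -2, 2, 0], [-2, -4, 2, 4], [2, 2, -6, 0], [0, 4, 0, -9]].
Congruent diagonalization of A (simultaneous row and column reduction) yields pivots -2, -2, -4, -1.
So there are 4 negative pivots.
Hence Q is negative definite.

negative definite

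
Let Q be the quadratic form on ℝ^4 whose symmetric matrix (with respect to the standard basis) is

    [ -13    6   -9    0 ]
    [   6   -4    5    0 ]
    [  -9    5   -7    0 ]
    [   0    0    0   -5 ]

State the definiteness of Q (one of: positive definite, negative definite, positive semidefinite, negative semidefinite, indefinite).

negative definite

Leading principal minors: Δ_1 = -13, Δ_2 = 16, Δ_3 = -3, Δ_4 = 15.
The signs alternate starting with Δ_1 < 0, so by Sylvester's criterion Q is negative definite.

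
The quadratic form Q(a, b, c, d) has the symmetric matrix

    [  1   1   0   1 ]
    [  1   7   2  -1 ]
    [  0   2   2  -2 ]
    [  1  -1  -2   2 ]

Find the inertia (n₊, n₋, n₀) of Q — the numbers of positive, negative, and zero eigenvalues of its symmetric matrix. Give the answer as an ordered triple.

(3, 1, 0)

Row-reducing A symmetrically gives the diagonal entries 1, 6, 4/3, -1.
Counting signs: 3 positive, 1 negative.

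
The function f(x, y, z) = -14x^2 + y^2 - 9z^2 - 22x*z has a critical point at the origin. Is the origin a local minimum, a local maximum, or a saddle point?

saddle point

The Hessian at the origin is H = [[-28, 0, -22], [0, 2, 0], [-22, 0, -18]].
Applying the same elementary operations to the rows and columns of H produces a congruent diagonal matrix with entries -28, 2, -5/7.
Counting signs: 1 positive, 2 negative.
H is indefinite, so the origin is a saddle point.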